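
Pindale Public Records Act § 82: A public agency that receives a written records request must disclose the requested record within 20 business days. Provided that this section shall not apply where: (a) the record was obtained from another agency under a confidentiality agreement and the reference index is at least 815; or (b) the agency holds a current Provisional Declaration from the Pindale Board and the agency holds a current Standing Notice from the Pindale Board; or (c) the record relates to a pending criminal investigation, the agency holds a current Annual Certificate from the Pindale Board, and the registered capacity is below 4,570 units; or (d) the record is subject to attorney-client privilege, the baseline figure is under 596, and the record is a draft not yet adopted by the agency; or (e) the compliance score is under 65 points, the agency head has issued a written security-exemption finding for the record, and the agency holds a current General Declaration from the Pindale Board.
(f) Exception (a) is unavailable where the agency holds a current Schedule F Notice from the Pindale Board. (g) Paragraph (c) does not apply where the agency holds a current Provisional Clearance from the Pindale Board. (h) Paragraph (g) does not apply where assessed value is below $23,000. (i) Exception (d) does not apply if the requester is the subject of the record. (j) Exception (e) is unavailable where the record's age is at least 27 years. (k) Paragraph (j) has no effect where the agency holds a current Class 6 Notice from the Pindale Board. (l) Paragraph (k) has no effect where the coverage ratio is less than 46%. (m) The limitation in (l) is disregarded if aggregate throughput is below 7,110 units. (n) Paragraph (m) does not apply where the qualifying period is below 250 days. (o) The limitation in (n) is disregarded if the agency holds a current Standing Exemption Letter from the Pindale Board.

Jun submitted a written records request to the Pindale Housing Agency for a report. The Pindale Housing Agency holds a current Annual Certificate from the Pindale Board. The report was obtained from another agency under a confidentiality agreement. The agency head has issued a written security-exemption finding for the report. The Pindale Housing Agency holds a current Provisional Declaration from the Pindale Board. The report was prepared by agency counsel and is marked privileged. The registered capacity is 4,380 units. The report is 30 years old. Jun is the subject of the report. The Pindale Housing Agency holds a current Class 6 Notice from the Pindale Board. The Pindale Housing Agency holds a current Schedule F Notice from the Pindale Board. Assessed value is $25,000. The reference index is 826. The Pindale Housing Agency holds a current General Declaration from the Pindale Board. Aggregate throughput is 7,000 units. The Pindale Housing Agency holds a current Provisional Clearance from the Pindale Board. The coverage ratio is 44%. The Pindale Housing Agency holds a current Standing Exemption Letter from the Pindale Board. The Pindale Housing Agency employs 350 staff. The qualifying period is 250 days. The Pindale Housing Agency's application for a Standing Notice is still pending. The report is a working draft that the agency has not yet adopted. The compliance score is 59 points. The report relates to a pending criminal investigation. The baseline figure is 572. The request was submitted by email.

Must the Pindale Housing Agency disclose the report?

No — exception (e) applies; the Pindale Housing Agency is not required to disclose the report.

Exception (a): the report was obtained under a confidentiality agreement; the reference index is 826, meeting the 815 threshold — every condition holds. But applying paragraph (f): (f) operates against (a): a current Schedule F Notice is held. (a) is therefore removed.
Exception (b) requires that the agency holds a current Standing Notice from the Pindale Board; but no current Standing Notice is held, so (b) is unavailable.
All of (c)'s requirements are met (the report relates to a pending investigation; a current Annual Certificate is held; the registered capacity is 4,380 units, below the 4,570 units limit). Turning to paragraphs (g)–(h): (g) operates against (c): a current Provisional Clearance is held. (h), which would lift (g), is inapplicable — assessed value is $25,000, not below $23,000. Exception (c) does not apply.
All of (d)'s requirements are met (the report is privileged; the baseline figure is 572, under the 596 limit; the report is an unadopted draft). However, paragraph (i) must be considered: (i) operates — Jun is the subject of the report. So (d) is unavailable.
Exception (e) is satisfied on its face — the compliance score is 59 points, under the 65 points limit; a written security-exemption finding has been issued; a current General Declaration is held. Applying paragraphs (j)–(o): (j) operates (the record's age is 30 years, meeting the 27 years threshold), but is overridden by (k): (k) operates — a current Class 6 Notice is held. (l) would limit (k) — the coverage ratio is 44%, less than the 46% limit — but (m) sets (l) aside: (m) operates against (l): aggregate throughput is 7,000 units, below the 7,110 units limit. (n) is inapplicable (the qualifying period is 250 days, not below 250 days), so (m) stands. So (e) applies.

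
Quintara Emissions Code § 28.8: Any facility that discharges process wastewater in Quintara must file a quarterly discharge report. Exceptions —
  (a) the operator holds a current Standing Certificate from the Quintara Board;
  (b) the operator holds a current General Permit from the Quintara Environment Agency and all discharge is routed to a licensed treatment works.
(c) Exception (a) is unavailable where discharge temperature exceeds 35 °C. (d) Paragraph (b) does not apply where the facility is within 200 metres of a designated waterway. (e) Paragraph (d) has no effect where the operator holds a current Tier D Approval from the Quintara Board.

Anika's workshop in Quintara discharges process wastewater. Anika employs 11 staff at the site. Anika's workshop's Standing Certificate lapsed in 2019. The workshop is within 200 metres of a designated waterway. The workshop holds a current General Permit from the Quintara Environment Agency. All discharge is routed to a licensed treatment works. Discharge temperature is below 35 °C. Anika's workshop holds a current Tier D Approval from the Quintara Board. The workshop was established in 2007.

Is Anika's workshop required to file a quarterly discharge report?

Exception (a) fails — there is no Standing Certificate in force.
Exception (b)'s conditions are all satisfied: a current General Permit is held; discharge is routed to a licensed treatment works. As to paragraphs (d)–(e): (d) applies (the workshop is within 200 m of a designated waterway), but yields to (e): (e) is engaged — a current Tier D Approval is held. Exception (b) stands.

No — exception (b) applies; Anika's workshop is not required to file a quarterly discharge report.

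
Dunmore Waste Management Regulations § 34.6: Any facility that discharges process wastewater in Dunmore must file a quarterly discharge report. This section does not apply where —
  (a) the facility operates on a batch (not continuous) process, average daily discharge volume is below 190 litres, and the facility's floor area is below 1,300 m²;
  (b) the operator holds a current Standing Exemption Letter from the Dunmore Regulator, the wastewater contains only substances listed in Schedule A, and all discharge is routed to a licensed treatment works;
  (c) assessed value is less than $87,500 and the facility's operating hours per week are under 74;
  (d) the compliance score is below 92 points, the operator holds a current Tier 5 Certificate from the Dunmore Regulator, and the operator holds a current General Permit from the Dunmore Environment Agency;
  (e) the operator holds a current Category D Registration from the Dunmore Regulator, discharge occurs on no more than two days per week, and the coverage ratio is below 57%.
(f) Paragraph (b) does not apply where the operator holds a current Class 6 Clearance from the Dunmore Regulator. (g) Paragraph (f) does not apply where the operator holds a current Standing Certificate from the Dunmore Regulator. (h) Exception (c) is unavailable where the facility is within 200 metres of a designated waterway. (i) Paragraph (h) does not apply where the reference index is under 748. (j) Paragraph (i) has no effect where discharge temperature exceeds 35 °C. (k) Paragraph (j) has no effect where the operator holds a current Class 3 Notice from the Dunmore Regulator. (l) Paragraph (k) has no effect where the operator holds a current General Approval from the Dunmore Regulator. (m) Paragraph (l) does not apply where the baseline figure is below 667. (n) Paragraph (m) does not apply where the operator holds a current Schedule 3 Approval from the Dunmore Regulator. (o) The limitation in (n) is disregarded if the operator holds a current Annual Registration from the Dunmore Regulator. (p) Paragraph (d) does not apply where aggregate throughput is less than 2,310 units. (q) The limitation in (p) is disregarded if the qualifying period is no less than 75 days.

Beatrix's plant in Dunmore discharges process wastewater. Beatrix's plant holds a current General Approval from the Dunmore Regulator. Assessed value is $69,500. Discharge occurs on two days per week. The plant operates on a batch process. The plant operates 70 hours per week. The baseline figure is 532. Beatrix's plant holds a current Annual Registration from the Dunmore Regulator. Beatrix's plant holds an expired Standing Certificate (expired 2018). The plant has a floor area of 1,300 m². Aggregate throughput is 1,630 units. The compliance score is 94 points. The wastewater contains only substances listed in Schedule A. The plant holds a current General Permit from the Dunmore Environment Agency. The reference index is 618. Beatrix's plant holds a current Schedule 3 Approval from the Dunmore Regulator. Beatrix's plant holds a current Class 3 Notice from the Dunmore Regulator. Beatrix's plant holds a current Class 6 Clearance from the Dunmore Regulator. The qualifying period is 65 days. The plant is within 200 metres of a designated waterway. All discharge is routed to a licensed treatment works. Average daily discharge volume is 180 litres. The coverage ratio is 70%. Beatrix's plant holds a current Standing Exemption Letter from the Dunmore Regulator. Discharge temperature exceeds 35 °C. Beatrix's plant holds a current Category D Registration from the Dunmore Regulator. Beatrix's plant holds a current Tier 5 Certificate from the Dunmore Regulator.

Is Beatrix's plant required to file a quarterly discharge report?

Exception (a) does not apply: the facility's floor area is 1,300 m², not below 1,300 m².
Exception (b) is satisfied on its face — a current Standing Exemption Letter is held; the wastewater is Schedule-A-only; discharge is routed to a licensed treatment works. However, paragraphs (f)–(g) must be considered: (f) is engaged — a current Class 6 Clearance is held. (g), which would lift (f), is not triggered — no current Standing Certificate is held. Exception (b) does not apply.
Exception (c) is satisfied on its face — assessed value is $69,500, less than the $87,500 limit; the facility's operating hours per week are 70, under the 74 limit. Under paragraphs (h)–(o): (h) would limit (c) — the plant is within 200 m of a designated waterway — but (i) sets (h) aside: (i) is triggered — the reference index is 618, under the 748 limit. (j) is engaged (discharge temperature exceeds 35 °C), but is itself disapplied by (k): (k) applies — a current Class 3 Notice is held. (l) would limit (k) — a current General Approval is held — but (m) sets (l) aside: (m) is triggered — the baseline figure is 532, below the 667 limit. (n) operates (a current Schedule 3 Approval is held), but is overridden by (o): (o) operates against (n): a current Annual Registration is held. (c) remains available.
Exception (d) fails — the compliance score is 94 points, not below 92 points.
Exception (e) requires that the coverage ratio is below 57%; but the coverage ratio is 70%, not below 57%, so (e) is unavailable.

No — exception (c) applies; Beatrix's plant is not required to file a quarterly discharge report.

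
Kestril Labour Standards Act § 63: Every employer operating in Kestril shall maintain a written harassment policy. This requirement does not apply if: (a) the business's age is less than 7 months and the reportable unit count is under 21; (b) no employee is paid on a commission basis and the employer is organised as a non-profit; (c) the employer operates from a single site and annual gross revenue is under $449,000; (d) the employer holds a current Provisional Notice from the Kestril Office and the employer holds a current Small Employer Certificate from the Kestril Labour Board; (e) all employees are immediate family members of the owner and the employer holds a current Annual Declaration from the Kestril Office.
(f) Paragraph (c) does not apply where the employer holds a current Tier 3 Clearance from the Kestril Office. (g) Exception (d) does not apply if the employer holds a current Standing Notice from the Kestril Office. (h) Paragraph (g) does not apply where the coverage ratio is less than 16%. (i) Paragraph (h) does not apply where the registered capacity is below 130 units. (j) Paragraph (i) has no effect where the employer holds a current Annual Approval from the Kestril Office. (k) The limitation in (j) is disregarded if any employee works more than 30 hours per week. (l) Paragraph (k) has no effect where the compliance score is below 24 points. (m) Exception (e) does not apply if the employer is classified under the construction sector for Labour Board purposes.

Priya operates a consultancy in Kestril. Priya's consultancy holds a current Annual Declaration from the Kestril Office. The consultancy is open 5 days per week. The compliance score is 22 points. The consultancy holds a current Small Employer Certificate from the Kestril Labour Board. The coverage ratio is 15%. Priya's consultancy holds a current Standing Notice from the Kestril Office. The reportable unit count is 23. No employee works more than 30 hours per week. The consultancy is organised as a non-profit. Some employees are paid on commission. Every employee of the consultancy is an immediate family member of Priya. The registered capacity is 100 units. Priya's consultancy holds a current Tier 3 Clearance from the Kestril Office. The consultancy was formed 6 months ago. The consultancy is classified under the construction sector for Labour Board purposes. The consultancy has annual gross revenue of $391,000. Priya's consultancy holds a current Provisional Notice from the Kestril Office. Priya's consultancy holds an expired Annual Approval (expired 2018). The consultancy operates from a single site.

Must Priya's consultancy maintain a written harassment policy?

Yes — Priya's consultancy must maintain a written harassment policy.

Exception (a) fails — the reportable unit count is 23, not under 21.
Exception (b) requires that no employee is paid on a commission basis; but some employees are paid on commission, so (b) is unavailable.
Exception (c): the employer operates from a single site; annual gross revenue is $391,000, under the $449,000 limit — every condition holds. Turning to paragraph (f): (f) operates against (c): a current Tier 3 Clearance is held. (c) is therefore removed.
Exception (d)'s conditions are all satisfied: a current Provisional Notice is held; a current Small Employer Certificate is held. But applying paragraphs (g)–(l): (g) operates against (d): a current Standing Notice is held. (h) would limit (g) — the coverage ratio is 15%, less than the 16% limit — but (i) sets (h) aside: (i) is engaged — the registered capacity is 100 units, below the 130 units limit. (j), which would lift (i), is not triggered — there is no Annual Approval in force. Exception (d) does not apply.
Exception (e): every employee is an immediate family member; a current Annual Declaration is held — every condition holds. But applying paragraph (m): (m) is engaged — the consultancy is classified under the construction sector. Exception (e) does not apply.
No exception applies. The general rule governs.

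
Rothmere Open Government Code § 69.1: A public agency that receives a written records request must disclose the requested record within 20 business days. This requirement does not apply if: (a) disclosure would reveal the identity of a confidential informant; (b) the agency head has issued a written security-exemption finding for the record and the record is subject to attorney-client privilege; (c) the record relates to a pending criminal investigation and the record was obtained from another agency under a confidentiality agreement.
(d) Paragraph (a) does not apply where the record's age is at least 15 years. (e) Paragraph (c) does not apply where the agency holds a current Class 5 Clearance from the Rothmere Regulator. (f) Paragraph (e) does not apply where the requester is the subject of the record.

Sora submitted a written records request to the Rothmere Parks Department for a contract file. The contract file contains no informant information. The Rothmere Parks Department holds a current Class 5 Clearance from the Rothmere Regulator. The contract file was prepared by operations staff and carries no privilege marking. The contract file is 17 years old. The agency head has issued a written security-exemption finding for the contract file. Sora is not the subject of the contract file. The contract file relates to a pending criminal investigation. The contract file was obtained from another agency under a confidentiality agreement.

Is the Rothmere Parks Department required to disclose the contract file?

Yes — the Rothmere Parks Department must disclose the contract file.

Exception (a) fails — the contract file contains no informant information.
Exception (b) requires that the record is subject to attorney-client privilege; but the contract file carries no privilege marking, so (b) is unavailable.
Exception (c): the contract file relates to a pending investigation; the contract file was obtained under a confidentiality agreement — every condition holds. But applying paragraphs (e)–(f): (e) operates against (c): a current Class 5 Clearance is held. (f) is not engaged (Sora is not the subject of the contract file), so (e) stands. (c) is therefore removed.
None of the exceptions is available; § 69.1 applies in full.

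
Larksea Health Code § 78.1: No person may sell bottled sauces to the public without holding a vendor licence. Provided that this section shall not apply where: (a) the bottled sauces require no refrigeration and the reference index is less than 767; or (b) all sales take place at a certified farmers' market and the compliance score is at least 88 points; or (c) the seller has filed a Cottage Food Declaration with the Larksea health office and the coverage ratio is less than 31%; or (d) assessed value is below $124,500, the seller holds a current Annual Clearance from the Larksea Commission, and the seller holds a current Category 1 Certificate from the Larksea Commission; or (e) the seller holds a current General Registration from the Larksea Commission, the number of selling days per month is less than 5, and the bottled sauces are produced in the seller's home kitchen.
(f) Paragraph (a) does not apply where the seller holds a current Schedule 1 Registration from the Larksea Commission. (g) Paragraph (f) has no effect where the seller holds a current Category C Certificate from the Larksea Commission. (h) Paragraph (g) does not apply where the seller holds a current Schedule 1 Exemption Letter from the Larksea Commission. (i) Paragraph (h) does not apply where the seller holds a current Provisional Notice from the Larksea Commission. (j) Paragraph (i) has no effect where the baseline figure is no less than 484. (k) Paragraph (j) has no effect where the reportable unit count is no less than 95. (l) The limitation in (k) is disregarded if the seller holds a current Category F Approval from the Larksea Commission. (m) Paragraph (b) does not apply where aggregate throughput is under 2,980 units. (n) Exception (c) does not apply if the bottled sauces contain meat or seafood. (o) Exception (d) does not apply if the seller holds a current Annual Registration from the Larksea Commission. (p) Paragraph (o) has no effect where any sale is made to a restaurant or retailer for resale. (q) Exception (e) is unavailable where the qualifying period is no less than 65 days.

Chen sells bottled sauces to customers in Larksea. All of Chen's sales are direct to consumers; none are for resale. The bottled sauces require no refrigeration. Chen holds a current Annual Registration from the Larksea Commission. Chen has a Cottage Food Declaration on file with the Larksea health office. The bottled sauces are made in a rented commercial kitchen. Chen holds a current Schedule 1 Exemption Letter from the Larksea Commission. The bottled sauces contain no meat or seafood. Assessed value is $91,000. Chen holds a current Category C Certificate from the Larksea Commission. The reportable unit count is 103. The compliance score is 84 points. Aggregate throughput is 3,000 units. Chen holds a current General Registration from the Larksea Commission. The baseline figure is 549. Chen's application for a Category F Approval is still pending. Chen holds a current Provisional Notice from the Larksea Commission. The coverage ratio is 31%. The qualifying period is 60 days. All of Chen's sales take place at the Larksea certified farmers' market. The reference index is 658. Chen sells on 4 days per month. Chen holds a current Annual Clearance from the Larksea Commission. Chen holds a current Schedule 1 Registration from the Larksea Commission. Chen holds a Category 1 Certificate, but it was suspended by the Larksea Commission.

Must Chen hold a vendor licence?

No — exception (a) applies; Chen is not required to hold a vendor licence.

All of (a)'s requirements are met (the bottled sauces are shelf-stable; the reference index is 658, less than the 767 limit). Applying paragraphs (f)–(l): (f) operates (a current Schedule 1 Registration is held), but is itself disapplied by (g): (g) is triggered — a current Category C Certificate is held. (h) would limit (g) — a current Schedule 1 Exemption Letter is held — but (i) sets (h) aside: (i) operates — a current Provisional Notice is held. (j) applies (the baseline figure is 549, meeting the 484 threshold), but yields to (k): (k) operates against (j): the reportable unit count is 103, meeting the 95 threshold. (l) is inapplicable (the Category F Approval is not current), so (k) stands. (a) remains available.
Exception (b) does not apply: the compliance score is 84 points, short of 88 points.
Exception (c) fails — the coverage ratio is 31%, not less than 31%.
Exception (d) requires that the seller holds a current Category 1 Certificate from the Larksea Commission; but there is no Category 1 Certificate in force, so (d) is unavailable.
Exception (e) fails — the bottled sauces are made in a commercial kitchen, not a home kitchen.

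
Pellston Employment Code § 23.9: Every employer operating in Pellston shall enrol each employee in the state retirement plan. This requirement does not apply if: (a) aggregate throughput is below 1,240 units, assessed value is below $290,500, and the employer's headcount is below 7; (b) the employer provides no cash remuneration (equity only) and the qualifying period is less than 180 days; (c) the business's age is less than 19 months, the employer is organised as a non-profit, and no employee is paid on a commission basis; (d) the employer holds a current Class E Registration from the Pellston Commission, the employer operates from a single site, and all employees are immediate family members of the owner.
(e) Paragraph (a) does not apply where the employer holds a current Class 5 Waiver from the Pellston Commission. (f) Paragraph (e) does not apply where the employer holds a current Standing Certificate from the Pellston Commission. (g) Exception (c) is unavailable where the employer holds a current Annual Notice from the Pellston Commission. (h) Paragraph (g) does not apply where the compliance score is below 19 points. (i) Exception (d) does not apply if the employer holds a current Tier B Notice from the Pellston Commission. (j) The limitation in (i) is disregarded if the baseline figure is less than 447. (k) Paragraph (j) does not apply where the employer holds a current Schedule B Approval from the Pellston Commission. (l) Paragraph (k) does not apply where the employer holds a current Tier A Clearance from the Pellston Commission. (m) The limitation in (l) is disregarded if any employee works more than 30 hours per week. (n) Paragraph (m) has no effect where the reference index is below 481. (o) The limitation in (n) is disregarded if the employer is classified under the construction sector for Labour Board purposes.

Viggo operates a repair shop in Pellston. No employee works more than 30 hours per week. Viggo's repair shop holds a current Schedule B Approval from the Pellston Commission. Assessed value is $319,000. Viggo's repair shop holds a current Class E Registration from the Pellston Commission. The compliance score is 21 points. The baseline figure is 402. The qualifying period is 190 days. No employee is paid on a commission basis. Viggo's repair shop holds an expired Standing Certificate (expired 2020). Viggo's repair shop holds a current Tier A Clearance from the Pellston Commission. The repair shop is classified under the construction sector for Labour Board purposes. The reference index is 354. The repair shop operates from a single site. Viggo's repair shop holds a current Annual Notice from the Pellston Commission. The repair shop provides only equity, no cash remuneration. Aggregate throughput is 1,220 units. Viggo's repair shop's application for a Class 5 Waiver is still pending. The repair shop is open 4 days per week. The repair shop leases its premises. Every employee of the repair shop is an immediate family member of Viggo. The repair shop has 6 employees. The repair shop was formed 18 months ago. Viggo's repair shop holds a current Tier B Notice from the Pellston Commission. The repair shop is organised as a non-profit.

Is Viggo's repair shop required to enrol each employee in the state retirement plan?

Exception (a) requires that assessed value is below $290,500; but assessed value is $319,000, not below $290,500, so (a) is unavailable.
Exception (b) requires that the qualifying period is less than 180 days; but the qualifying period is 190 days, not less than 180 days, so (b) is unavailable.
Exception (c)'s conditions are all satisfied: the business's age is 18 months, less than the 19 months limit; the employer is a non-profit; no employee is paid on commission. However, paragraphs (g)–(h) must be considered: (g) applies — a current Annual Notice is held. (h), which would lift (g), does not operate here — the compliance score is 21 points, not below 19 points. (c) is therefore removed.
Exception (d) is satisfied on its face — a current Class E Registration is held; the employer operates from a single site; every employee is an immediate family member. Considering the limiting provisions: (i) applies (a current Tier B Notice is held), but is overridden by (j): (j) operates against (i): the baseline figure is 402, less than the 447 limit. (k) would limit (j) — a current Schedule B Approval is held — but (l) sets (k) aside: (l) operates — a current Tier A Clearance is held. (m) is not engaged (no employee exceeds 30 hours/week), so (l) stands. Exception (d) stands.

No — exception (d) applies; Viggo's repair shop is not required to enrol each employee in the state retirement plan.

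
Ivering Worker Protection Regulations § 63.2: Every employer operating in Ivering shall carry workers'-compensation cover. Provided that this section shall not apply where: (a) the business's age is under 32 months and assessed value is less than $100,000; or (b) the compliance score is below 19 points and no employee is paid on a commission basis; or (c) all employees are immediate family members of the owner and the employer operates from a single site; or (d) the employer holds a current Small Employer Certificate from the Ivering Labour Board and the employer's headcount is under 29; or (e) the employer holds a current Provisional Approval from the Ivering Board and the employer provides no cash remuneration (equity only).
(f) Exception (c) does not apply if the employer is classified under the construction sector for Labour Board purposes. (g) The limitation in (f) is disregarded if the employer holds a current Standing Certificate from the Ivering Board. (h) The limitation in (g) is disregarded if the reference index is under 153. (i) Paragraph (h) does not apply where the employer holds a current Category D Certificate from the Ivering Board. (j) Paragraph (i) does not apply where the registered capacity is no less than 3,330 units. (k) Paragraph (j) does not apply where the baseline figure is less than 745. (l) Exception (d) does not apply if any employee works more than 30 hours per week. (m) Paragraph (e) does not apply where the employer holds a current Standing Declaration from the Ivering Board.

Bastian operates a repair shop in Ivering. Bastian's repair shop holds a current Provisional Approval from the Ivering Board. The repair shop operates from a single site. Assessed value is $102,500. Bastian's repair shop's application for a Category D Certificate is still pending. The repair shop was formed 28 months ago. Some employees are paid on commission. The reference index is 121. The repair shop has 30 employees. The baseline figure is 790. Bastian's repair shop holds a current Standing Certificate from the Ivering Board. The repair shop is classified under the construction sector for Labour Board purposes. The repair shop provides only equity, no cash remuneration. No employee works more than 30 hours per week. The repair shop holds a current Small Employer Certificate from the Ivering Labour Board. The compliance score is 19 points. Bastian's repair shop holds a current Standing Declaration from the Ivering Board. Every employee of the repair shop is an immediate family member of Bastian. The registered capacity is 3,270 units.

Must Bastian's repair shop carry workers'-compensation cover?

Exception (a) does not apply: assessed value is $102,500, not less than $100,000.
Exception (b) fails — the compliance score is 19 points, not below 19 points.
Exception (c): every employee is an immediate family member; the employer operates from a single site — every condition holds. But: (f) operates against (c): the repair shop is classified under the construction sector. (g) is engaged (a current Standing Certificate is held), but is overridden by (h): (h) is engaged — the reference index is 121, under the 153 limit. (i), which would lift (h), is inapplicable — there is no Category D Certificate in force. (c) is therefore removed.
Exception (d) requires that the employer's headcount is under 29; but the employer's headcount is 30, not under 29, so (d) is unavailable.
Exception (e)'s conditions are all satisfied: a current Provisional Approval is held; remuneration is equity-only. But applying paragraph (m): (m) operates against (e): a current Standing Declaration is held. So (e) is unavailable.
None of the exceptions is available; § 63.2 applies in full.

Yes — Bastian's repair shop must carry workers'-compensation cover.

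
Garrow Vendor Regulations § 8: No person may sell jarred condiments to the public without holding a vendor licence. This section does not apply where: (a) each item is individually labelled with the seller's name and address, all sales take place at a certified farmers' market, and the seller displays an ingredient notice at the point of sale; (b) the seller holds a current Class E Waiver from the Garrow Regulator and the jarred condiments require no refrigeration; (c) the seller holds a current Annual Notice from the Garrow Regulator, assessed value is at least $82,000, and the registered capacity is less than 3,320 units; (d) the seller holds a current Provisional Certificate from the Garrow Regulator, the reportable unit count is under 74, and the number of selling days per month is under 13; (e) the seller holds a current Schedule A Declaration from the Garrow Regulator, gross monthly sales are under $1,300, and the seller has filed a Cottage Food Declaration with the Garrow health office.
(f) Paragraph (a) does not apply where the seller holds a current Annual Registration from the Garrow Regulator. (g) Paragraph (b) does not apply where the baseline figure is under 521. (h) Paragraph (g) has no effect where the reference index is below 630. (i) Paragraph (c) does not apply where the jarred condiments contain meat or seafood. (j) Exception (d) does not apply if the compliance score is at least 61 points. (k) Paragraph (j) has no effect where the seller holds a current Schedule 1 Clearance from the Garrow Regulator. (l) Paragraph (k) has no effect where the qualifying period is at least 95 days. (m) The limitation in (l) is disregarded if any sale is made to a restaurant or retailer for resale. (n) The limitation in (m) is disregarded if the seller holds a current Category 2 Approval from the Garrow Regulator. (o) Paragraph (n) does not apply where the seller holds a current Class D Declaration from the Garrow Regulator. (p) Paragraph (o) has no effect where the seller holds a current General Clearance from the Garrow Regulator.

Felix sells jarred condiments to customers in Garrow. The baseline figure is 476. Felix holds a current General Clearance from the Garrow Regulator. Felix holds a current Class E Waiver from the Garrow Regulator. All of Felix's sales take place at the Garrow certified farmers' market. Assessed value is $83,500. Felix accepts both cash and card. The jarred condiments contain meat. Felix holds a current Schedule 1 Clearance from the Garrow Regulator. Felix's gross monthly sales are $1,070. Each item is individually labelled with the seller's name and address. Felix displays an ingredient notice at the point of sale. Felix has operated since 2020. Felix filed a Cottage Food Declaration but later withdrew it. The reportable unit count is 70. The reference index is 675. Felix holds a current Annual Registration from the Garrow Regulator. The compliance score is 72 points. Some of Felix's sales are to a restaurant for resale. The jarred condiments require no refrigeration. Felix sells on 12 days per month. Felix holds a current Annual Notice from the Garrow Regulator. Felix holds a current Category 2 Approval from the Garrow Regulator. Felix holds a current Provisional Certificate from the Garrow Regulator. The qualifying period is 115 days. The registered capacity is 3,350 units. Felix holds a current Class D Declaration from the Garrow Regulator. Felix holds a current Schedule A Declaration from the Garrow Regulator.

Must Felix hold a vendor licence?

Yes — Felix must hold a vendor licence.

Exception (a)'s conditions are all satisfied: items are individually labelled; all sales are at a certified farmers' market; an ingredient notice is displayed. But applying paragraph (f): (f) operates — a current Annual Registration is held. (a) is therefore removed.
Exception (b) is satisfied on its face — a current Class E Waiver is held; the jarred condiments are shelf-stable. However, paragraphs (g)–(h) must be considered: (g) applies — the baseline figure is 476, under the 521 limit. (h) is not triggered (the reference index is 675, not below 630), so (g) stands. So (b) is unavailable.
Exception (c) does not apply: the registered capacity is 3,350 units, not less than 3,320 units.
Exception (d)'s conditions are all satisfied: a current Provisional Certificate is held; the reportable unit count is 70, under the 74 limit; the number of selling days per month is 12, under the 13 limit. But applying paragraphs (j)–(p): (j) applies — the compliance score is 72 points, meeting the 61 points threshold. (k) would limit (j) — a current Schedule 1 Clearance is held — but (l) sets (k) aside: (l) is triggered — the qualifying period is 115 days, meeting the 95 days threshold. (m) operates (some sales are to a restaurant for resale), but is displaced by (n): (n) operates — a current Category 2 Approval is held. (o) is triggered (a current Class D Declaration is held), but is overridden by (p): (p) operates against (o): a current General Clearance is held. (d) is therefore removed.
Exception (e) requires that the seller has filed a Cottage Food Declaration with the Garrow health office; but the Cottage Food Declaration was withdrawn, so (e) is unavailable.
No exception applies. The general rule governs.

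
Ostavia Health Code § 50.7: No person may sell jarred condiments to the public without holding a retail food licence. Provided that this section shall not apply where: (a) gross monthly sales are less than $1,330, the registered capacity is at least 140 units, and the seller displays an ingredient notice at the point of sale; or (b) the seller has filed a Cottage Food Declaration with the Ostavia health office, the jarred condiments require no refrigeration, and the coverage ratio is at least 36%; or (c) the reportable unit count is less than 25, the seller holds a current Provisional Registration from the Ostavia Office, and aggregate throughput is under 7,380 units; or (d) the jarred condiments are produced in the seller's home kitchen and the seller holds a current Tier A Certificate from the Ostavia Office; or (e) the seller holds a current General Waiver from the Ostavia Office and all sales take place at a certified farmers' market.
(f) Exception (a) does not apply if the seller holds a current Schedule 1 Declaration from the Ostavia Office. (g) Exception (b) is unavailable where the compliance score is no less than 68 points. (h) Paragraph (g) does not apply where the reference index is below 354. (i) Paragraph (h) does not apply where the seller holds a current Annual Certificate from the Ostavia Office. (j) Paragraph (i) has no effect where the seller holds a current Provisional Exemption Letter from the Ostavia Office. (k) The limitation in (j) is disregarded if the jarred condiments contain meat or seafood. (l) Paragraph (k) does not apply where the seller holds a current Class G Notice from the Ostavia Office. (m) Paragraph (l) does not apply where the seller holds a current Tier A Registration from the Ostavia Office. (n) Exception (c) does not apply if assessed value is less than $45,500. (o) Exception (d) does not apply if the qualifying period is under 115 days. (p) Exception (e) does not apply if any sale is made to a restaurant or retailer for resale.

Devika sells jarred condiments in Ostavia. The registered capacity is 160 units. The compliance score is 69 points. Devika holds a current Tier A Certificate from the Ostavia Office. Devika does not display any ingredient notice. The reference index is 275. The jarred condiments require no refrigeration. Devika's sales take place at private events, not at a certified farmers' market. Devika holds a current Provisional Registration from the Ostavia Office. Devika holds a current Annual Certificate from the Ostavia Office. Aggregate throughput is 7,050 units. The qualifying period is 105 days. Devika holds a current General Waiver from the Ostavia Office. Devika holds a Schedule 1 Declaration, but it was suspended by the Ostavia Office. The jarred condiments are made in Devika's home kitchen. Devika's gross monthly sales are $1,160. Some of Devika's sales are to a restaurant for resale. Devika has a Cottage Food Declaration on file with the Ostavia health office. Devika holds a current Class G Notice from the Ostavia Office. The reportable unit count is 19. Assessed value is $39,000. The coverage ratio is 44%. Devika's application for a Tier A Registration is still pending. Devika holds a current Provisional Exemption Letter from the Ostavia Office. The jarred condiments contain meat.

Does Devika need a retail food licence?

No — exception (b) applies; Devika is not required to hold a retail food licence.

Exception (a) does not apply: no ingredient notice is displayed.
Exception (b) is satisfied on its face — a Cottage Food Declaration is on file; the jarred condiments are shelf-stable; the coverage ratio is 44%, meeting the 36% threshold. Considering the limiting provisions: (g) is engaged (the compliance score is 69 points, meeting the 68 points threshold), but is set aside by (h): (h) is engaged — the reference index is 275, below the 354 limit. (i) is triggered (a current Annual Certificate is held), but is displaced by (j): (j) applies — a current Provisional Exemption Letter is held. (k) would limit (j) — the jarred condiments contain meat — but (l) sets (k) aside: (l) operates against (k): a current Class G Notice is held. (m), which would lift (l), does not operate here — the Tier A Registration is not current. Exception (b) stands.
Exception (c) is satisfied on its face — the reportable unit count is 19, less than the 25 limit; a current Provisional Registration is held; aggregate throughput is 7,050 units, under the 7,380 units limit. But: (n) operates against (c): assessed value is $39,000, less than the $45,500 limit. (c) is therefore removed.
All of (d)'s requirements are met (the jarred condiments are home-kitchen produced; a current Tier A Certificate is held). But: (o) operates against (d): the qualifying period is 105 days, under the 115 days limit. Exception (d) does not apply.
Exception (e) requires that all sales take place at a certified farmers' market; but sales are at private events, not a certified farmers' market, so (e) is unavailable.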